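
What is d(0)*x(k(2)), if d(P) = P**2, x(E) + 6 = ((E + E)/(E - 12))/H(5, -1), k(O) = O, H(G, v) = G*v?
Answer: 0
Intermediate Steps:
x(E) = -6 - 2*E/(5*(-12 + E)) (x(E) = -6 + ((E + E)/(E - 12))/((5*(-1))) = -6 + ((2*E)/(-12 + E))/(-5) = -6 + (2*E/(-12 + E))*(-1/5) = -6 - 2*E/(5*(-12 + E)))
d(0)*x(k(2)) = 0**2*(8*(45 - 4*2)/(5*(-12 + 2))) = 0*((8/5)*(45 - 8)/(-10)) = 0*((8/5)*(-1/10)*37) = 0*(-148/25) = 0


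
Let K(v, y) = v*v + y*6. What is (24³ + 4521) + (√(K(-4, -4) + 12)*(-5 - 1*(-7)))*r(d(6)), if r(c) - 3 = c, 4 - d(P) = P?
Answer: 18349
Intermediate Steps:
d(P) = 4 - P
r(c) = 3 + c
K(v, y) = v² + 6*y
(24³ + 4521) + (√(K(-4, -4) + 12)*(-5 - 1*(-7)))*r(d(6)) = (24³ + 4521) + (√(((-4)² + 6*(-4)) + 12)*(-5 - 1*(-7)))*(3 + (4 - 1*6)) = (13824 + 4521) + (√((16 - 24) + 12)*(-5 + 7))*(3 + (4 - 6)) = 18345 + (√(-8 + 12)*2)*(3 - 2) = 18345 + (√4*2)*1 = 18345 + (2*2)*1 = 18345 + 4*1 = 18345 + 4 = 18349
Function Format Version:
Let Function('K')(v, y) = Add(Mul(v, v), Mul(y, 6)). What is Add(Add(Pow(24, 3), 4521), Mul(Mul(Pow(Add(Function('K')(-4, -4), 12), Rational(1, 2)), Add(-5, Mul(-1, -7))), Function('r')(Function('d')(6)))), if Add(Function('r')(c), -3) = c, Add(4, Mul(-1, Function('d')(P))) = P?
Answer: 18349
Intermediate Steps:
Function('d')(P) = Add(4, Mul(-1, P))
Function('r')(c) = Add(3, c)
Function('K')(v, y) = Add(Pow(v, 2), Mul(6, y))
Add(Add(Pow(24, 3), 4521), Mul(Mul(Pow(Add(Function('K')(-4, -4), 12), Rational(1, 2)), Add(-5, Mul(-1, -7))), Function('r')(Function('d')(6)))) = Add(Add(Pow(24, 3), 4521), Mul(Mul(Pow(Add(Add(Pow(-4, 2), Mul(6, -4)), 12), Rational(1, 2)), Add(-5, Mul(-1, -7))), Add(3, Add(4, Mul(-1, 6))))) = Add(Add(13824, 4521), Mul(Mul(Pow(Add(Add(16, -24), 12), Rational(1, 2)), Add(-5, 7)), Add(3, Add(4, -6)))) = Add(18345, Mul(Mul(Pow(Add(-8, 12), Rational(1, 2)), 2), Add(3, -2))) = Add(18345, Mul(Mul(Pow(4, Rational(1, 2)), 2), 1)) = Add(18345, Mul(Mul(2, 2), 1)) = Add(18345, Mul(4, 1)) = Add(18345, 4) = 18349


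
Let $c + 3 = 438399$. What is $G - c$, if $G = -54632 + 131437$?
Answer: $-361591$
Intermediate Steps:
$c = 438396$ ($c = -3 + 438399 = 438396$)
$G = 76805$
$G - c = 76805 - 438396 = -361591$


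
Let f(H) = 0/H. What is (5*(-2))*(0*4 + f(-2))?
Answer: 0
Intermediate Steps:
f(H) = 0
(5*(-2))*(0*4 + f(-2)) = (5*(-2))*(0*4 + 0) = -10*(0 + 0) = -10*0 = 0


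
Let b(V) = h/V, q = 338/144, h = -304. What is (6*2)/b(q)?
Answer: -169/1824 ≈ -0.092654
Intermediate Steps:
q = 169/72 (q = 338*(1/144) = 169/72 ≈ 2.3472)
b(V) = -304/V
(6*2)/b(q) = (6*2)/((-304/169/72)) = 12/((-304*72/169)) = 12/(-21888/169) = 12*(-169/21888) = -169/1824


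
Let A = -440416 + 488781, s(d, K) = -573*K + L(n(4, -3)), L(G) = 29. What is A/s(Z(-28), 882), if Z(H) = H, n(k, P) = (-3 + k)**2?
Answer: -48365/505357 ≈ -0.095705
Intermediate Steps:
s(d, K) = 29 - 573*K (s(d, K) = -573*K + 29 = 29 - 573*K)
A = 48365
A/s(Z(-28), 882) = 48365/(29 - 573*882) = 48365/(29 - 505386) = 48365/(-505357) = 48365*(-1/505357) = -48365/505357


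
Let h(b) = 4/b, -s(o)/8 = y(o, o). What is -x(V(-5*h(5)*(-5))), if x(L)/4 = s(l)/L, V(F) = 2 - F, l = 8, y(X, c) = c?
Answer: -128/9 ≈ -14.222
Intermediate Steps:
s(o) = -8*o
x(L) = -256/L (x(L) = 4*((-8*8)/L) = 4*(-64/L) = -256/L)
-x(V(-5*h(5)*(-5))) = -(-256)/(2 - (-20/5)*(-5)) = -(-256)/(2 - (-5*⅘)*(-5)) = -(-256)/(2 - (-4)*(-5)) = -(-256)/(2 - 1*20) = -(-256)/(2 - 20) = -(-256)/(-18) = -(-256)*(-1)/18 = -1*128/9 = -128/9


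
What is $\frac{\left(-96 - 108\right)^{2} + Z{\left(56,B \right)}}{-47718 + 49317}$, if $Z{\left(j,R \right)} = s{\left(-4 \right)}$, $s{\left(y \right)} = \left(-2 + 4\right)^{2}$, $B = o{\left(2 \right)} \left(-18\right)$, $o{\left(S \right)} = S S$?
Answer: $\frac{41620}{1599} \approx 26.029$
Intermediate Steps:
$o{\left(S \right)} = S^{2}$
$B = -72$ ($B = 2^{2} \left(-18\right) = 4 \left(-18\right) = -72$)
$s{\left(y \right)} = 4$ ($s{\left(y \right)} = 2^{2} = 4$)
$Z{\left(j,R \right)} = 4$
$\frac{\left(-96 - 108\right)^{2} + Z{\left(56,B \right)}}{-47718 + 49317} = \frac{\left(-96 - 108\right)^{2} + 4}{-47718 + 49317} = \frac{\left(-204\right)^{2} + 4}{1599} = \left(41616 + 4\right) \frac{1}{1599} = 41620 \cdot \frac{1}{1599} = \frac{41620}{1599}$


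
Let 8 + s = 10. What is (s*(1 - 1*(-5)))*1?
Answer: 12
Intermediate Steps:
s = 2 (s = -8 + 10 = 2)
(s*(1 - 1*(-5)))*1 = (2*(1 - 1*(-5)))*1 = (2*(1 + 5))*1 = (2*6)*1 = 12*1 = 12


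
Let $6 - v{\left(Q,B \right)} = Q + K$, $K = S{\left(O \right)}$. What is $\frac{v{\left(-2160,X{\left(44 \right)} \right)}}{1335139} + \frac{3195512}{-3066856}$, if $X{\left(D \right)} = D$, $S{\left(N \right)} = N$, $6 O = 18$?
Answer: $- \frac{40959798910}{39371913971} \approx -1.0403$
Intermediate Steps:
$O = 3$ ($O = \frac{1}{6} \cdot 18 = 3$)
$K = 3$
$v{\left(Q,B \right)} = 3 - Q$ ($v{\left(Q,B \right)} = 6 - \left(Q + 3\right) = 6 - \left(3 + Q\right) = 3 - Q$)
$\frac{v{\left(-2160,X{\left(44 \right)} \right)}}{1335139} + \frac{3195512}{-3066856} = \frac{3 - -2160}{1335139} + \frac{3195512}{-3066856} = \left(3 + 2160\right) \frac{1}{1335139} + 3195512 \left(- \frac{1}{3066856}\right) = 2163 \cdot \frac{1}{1335139} - \frac{399439}{383357} = \frac{2163}{1335139} - \frac{399439}{383357} = - \frac{40959798910}{39371913971}$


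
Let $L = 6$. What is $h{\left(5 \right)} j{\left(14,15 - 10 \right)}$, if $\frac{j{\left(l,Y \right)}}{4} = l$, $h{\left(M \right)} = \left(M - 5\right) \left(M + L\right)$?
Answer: $0$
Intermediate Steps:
$h{\left(M \right)} = \left(-5 + M\right) \left(6 + M\right)$ ($h{\left(M \right)} = \left(M - 5\right) \left(M + 6\right) = \left(-5 + M\right) \left(6 + M\right)$)
$j{\left(l,Y \right)} = 4 l$
$h{\left(5 \right)} j{\left(14,15 - 10 \right)} = \left(-30 + 5 + 5^{2}\right) 4 \cdot 14 = \left(-30 + 5 + 25\right) 56 = 0 \cdot 56 = 0$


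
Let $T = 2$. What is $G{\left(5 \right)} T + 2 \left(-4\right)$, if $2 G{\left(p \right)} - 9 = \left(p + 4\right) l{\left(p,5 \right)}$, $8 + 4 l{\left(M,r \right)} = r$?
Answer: $- \frac{23}{4} \approx -5.75$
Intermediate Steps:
$l{\left(M,r \right)} = -2 + \frac{r}{4}$
$G{\left(p \right)} = 3 - \frac{3 p}{8}$ ($G{\left(p \right)} = \frac{9}{2} + \frac{\left(p + 4\right) \left(-2 + \frac{1}{4} \cdot 5\right)}{2} = \frac{9}{2} + \frac{\left(4 + p\right) \left(-2 + \frac{5}{4}\right)}{2} = \frac{9}{2} + \frac{\left(4 + p\right) \left(- \frac{3}{4}\right)}{2} = \frac{9}{2} + \frac{-3 - \frac{3 p}{4}}{2} = \frac{9}{2} - \left(\frac{3}{2} + \frac{3 p}{8}\right) = 3 - \frac{3 p}{8}$)
$G{\left(5 \right)} T + 2 \left(-4\right) = \left(3 - \frac{15}{8}\right) 2 + 2 \left(-4\right) = \left(3 - \frac{15}{8}\right) 2 - 8 = \frac{9}{8} \cdot 2 - 8 = \frac{9}{4} - 8 = - \frac{23}{4}$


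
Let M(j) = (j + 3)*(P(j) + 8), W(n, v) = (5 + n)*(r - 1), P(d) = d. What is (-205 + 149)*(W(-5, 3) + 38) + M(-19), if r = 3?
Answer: -1952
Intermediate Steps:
W(n, v) = 10 + 2*n (W(n, v) = (5 + n)*(3 - 1) = (5 + n)*2 = 10 + 2*n)
M(j) = (3 + j)*(8 + j) (M(j) = (j + 3)*(j + 8) = (3 + j)*(8 + j))
(-205 + 149)*(W(-5, 3) + 38) + M(-19) = (-205 + 149)*((10 + 2*(-5)) + 38) + (24 + (-19)² + 11*(-19)) = -56*((10 - 10) + 38) + (24 + 361 - 209) = -56*(0 + 38) + 176 = -56*38 + 176 = -2128 + 176 = -1952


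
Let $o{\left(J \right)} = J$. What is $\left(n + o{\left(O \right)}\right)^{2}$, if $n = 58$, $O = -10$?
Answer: $2304$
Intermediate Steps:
$\left(n + o{\left(O \right)}\right)^{2} = \left(58 - 10\right)^{2} = 48^{2} = 2304$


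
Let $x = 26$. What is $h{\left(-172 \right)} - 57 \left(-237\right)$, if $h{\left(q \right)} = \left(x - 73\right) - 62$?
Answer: $13400$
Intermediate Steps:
$h{\left(q \right)} = -109$ ($h{\left(q \right)} = \left(26 - 73\right) - 62 = -47 - 62 = -109$)
$h{\left(-172 \right)} - 57 \left(-237\right) = -109 - 57 \left(-237\right) = -109 - -13509 = -109 + 13509 = 13400$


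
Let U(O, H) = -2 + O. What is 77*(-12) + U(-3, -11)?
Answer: -929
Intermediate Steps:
77*(-12) + U(-3, -11) = 77*(-12) + (-2 - 3) = -924 - 5 = -929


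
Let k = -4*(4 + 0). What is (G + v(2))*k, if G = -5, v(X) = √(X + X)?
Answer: 48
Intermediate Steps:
v(X) = √2*√X (v(X) = √(2*X) = √2*√X)
k = -16 (k = -4*4 = -16)
(G + v(2))*k = (-5 + √2*√2)*(-16) = (-5 + 2)*(-16) = -3*(-16) = 48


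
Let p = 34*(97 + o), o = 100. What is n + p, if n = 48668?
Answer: 55366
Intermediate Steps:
p = 6698 (p = 34*(97 + 100) = 34*197 = 6698)
n + p = 48668 + 6698 = 55366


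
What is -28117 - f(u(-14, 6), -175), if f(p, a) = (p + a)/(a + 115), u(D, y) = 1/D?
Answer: -7873577/280 ≈ -28120.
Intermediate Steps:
f(p, a) = (a + p)/(115 + a)
-28117 - f(u(-14, 6), -175) = -28117 - (-175 + 1/(-14))/(115 - 175) = -28117 - (-175 - 1/14)/(-60) = -28117 - (-1)*(-2451)/(60*14) = -28117 - 1*817/280 = -28117 - 817/280 = -7873577/280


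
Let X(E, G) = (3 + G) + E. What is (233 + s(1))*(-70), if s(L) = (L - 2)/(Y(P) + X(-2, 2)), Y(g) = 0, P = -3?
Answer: -48860/3 ≈ -16287.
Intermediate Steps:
X(E, G) = 3 + E + G
s(L) = -⅔ + L/3 (s(L) = (L - 2)/(0 + (3 - 2 + 2)) = (-2 + L)/(0 + 3) = (-2 + L)/3 = (-2 + L)*(⅓) = -⅔ + L/3)
(233 + s(1))*(-70) = (233 + (-⅔ + (⅓)*1))*(-70) = (233 + (-⅔ + ⅓))*(-70) = (233 - ⅓)*(-70) = (698/3)*(-70) = -48860/3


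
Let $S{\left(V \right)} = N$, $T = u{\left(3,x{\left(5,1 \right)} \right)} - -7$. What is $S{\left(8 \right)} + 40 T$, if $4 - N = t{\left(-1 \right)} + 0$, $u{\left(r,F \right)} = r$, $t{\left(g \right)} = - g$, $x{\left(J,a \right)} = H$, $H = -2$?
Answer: $403$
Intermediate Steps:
$x{\left(J,a \right)} = -2$
$T = 10$ ($T = 3 - -7 = 3 + 7 = 10$)
$N = 3$ ($N = 4 - \left(\left(-1\right) \left(-1\right) + 0\right) = 4 - \left(1 + 0\right) = 4 - 1 = 3$)
$S{\left(V \right)} = 3$
$S{\left(8 \right)} + 40 T = 3 + 40 \cdot 10 = 3 + 400 = 403$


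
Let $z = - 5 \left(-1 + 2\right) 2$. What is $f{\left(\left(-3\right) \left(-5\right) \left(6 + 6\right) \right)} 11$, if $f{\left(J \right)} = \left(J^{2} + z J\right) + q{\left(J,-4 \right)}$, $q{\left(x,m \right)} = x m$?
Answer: $328680$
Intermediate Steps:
$z = -10$ ($z = - 5 \cdot 1 \cdot 2 = \left(-5\right) 2 = -10$)
$q{\left(x,m \right)} = m x$
$f{\left(J \right)} = J^{2} - 14 J$ ($f{\left(J \right)} = \left(J^{2} - 10 J\right) - 4 J = J^{2} - 14 J$)
$f{\left(\left(-3\right) \left(-5\right) \left(6 + 6\right) \right)} 11 = \left(-3\right) \left(-5\right) \left(6 + 6\right) \left(-14 + \left(-3\right) \left(-5\right) \left(6 + 6\right)\right) 11 = 15 \cdot 12 \left(-14 + 15 \cdot 12\right) 11 = 180 \left(-14 + 180\right) 11 = 180 \cdot 166 \cdot 11 = 29880 \cdot 11 = 328680$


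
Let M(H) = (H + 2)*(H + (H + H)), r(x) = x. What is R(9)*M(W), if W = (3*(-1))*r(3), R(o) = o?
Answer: 1701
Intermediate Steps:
W = -9 (W = (3*(-1))*3 = -3*3 = -9)
M(H) = 3*H*(2 + H) (M(H) = (2 + H)*(H + 2*H) = (2 + H)*(3*H) = 3*H*(2 + H))
R(9)*M(W) = 9*(3*(-9)*(2 - 9)) = 9*(3*(-9)*(-7)) = 9*189 = 1701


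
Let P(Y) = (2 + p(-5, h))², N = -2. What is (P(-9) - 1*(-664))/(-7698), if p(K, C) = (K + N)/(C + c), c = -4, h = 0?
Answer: -10849/123168 ≈ -0.088083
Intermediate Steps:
p(K, C) = (-2 + K)/(-4 + C) (p(K, C) = (K - 2)/(C - 4) = (-2 + K)/(-4 + C))
P(Y) = 225/16 (P(Y) = (2 + (-2 - 5)/(-4 + 0))² = (2 - 7/(-4))² = (2 - ¼*(-7))² = (2 + 7/4)² = (15/4)² = 225/16)
(P(-9) - 1*(-664))/(-7698) = (225/16 - 1*(-664))/(-7698) = (225/16 + 664)*(-1/7698) = (10849/16)*(-1/7698) = -10849/123168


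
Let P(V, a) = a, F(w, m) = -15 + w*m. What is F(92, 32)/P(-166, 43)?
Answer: 2929/43 ≈ 68.116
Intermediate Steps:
F(w, m) = -15 + m*w
F(92, 32)/P(-166, 43) = (-15 + 32*92)/43 = (-15 + 2944)*(1/43) = 2929*(1/43) = 2929/43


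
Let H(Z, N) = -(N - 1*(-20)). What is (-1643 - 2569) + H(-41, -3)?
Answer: -4229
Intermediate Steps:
H(Z, N) = -20 - N (H(Z, N) = -(N + 20) = -(20 + N) = -20 - N)
(-1643 - 2569) + H(-41, -3) = (-1643 - 2569) + (-20 - 1*(-3)) = -4212 + (-20 + 3) = -4212 - 17 = -4229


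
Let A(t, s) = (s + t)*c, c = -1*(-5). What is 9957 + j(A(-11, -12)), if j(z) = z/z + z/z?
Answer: 9959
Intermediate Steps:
c = 5
A(t, s) = 5*s + 5*t (A(t, s) = (s + t)*5 = 5*s + 5*t)
j(z) = 2 (j(z) = 1 + 1 = 2)
9957 + j(A(-11, -12)) = 9957 + 2 = 9959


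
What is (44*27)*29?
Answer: 34452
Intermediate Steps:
(44*27)*29 = 1188*29 = 34452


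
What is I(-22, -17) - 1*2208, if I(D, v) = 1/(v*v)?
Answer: -638111/289 ≈ -2208.0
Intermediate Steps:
I(D, v) = v**(-2) (I(D, v) = 1/(v**2) = v**(-2))
I(-22, -17) - 1*2208 = (-17)**(-2) - 1*2208 = 1/289 - 2208 = -638111/289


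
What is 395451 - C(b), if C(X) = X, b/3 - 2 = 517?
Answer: 393894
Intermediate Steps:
b = 1557 (b = 6 + 3*517 = 6 + 1551 = 1557)
395451 - C(b) = 395451 - 1*1557 = 395451 - 1557 = 393894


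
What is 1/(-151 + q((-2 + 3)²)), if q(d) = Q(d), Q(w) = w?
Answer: -1/150 ≈ -0.0066667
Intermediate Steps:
q(d) = d
1/(-151 + q((-2 + 3)²)) = 1/(-151 + (-2 + 3)²) = 1/(-151 + 1²) = 1/(-151 + 1) = 1/(-150) = -1/150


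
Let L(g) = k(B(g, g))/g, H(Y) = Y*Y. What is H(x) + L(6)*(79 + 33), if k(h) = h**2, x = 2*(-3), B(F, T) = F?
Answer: 708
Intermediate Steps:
x = -6
H(Y) = Y**2
L(g) = g (L(g) = g**2/g = g)
H(x) + L(6)*(79 + 33) = (-6)**2 + 6*(79 + 33) = 36 + 6*112 = 36 + 672 = 708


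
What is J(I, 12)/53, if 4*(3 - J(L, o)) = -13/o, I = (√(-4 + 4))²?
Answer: 157/2544 ≈ 0.061714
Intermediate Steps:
I = 0 (I = (√0)² = 0² = 0)
J(L, o) = 3 + 13/(4*o) (J(L, o) = 3 - (-13)/(4*o) = 3 + 13/(4*o))
J(I, 12)/53 = (3 + (13/4)/12)/53 = (3 + (13/4)*(1/12))/53 = (3 + 13/48)/53 = (1/53)*(157/48) = 157/2544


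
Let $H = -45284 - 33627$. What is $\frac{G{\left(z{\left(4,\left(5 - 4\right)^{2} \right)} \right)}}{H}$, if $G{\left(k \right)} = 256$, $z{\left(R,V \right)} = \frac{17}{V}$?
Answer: $- \frac{256}{78911} \approx -0.0032442$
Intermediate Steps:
$H = -78911$
$\frac{G{\left(z{\left(4,\left(5 - 4\right)^{2} \right)} \right)}}{H} = \frac{256}{-78911} = 256 \left(- \frac{1}{78911}\right) = - \frac{256}{78911}$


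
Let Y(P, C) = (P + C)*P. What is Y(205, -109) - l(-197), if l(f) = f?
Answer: 19877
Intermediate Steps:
Y(P, C) = P*(C + P) (Y(P, C) = (C + P)*P = P*(C + P))
Y(205, -109) - l(-197) = 205*(-109 + 205) - 1*(-197) = 205*96 + 197 = 19680 + 197 = 19877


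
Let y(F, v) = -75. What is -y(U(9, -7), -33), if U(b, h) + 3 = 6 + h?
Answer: 75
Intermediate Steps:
U(b, h) = 3 + h (U(b, h) = -3 + (6 + h) = 3 + h)
-y(U(9, -7), -33) = -1*(-75) = 75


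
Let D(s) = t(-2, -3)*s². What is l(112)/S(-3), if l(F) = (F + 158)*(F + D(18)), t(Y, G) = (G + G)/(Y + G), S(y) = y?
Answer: -45072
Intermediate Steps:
t(Y, G) = 2*G/(G + Y) (t(Y, G) = (2*G)/(G + Y) = 2*G/(G + Y))
D(s) = 6*s²/5 (D(s) = (2*(-3)/(-3 - 2))*s² = (2*(-3)/(-5))*s² = (2*(-3)*(-⅕))*s² = 6*s²/5)
l(F) = (158 + F)*(1944/5 + F) (l(F) = (F + 158)*(F + (6/5)*18²) = (158 + F)*(F + (6/5)*324) = (158 + F)*(F + 1944/5) = (158 + F)*(1944/5 + F))
l(112)/S(-3) = (307152/5 + 112² + (2734/5)*112)/(-3) = (307152/5 + 12544 + 306208/5)*(-⅓) = 135216*(-⅓) = -45072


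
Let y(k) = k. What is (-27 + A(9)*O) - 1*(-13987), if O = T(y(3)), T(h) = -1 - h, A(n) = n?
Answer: 13924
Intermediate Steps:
O = -4 (O = -1 - 1*3 = -1 - 3 = -4)
(-27 + A(9)*O) - 1*(-13987) = (-27 + 9*(-4)) - 1*(-13987) = (-27 - 36) + 13987 = -63 + 13987 = 13924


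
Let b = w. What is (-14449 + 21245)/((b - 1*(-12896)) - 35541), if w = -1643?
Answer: -1699/6072 ≈ -0.27981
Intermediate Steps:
b = -1643
(-14449 + 21245)/((b - 1*(-12896)) - 35541) = (-14449 + 21245)/((-1643 - 1*(-12896)) - 35541) = 6796/((-1643 + 12896) - 35541) = 6796/(11253 - 35541) = 6796/(-24288) = 6796*(-1/24288) = -1699/6072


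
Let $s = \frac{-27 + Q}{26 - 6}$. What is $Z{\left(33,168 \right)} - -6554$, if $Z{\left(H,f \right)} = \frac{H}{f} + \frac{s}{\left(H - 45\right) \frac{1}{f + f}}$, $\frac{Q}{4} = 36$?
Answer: $\frac{1789311}{280} \approx 6390.4$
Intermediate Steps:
$Q = 144$ ($Q = 4 \cdot 36 = 144$)
$s = \frac{117}{20}$ ($s = \frac{-27 + 144}{26 - 6} = \frac{117}{20} \approx 5.85$)
$Z{\left(H,f \right)} = \frac{H}{f} + \frac{117 f}{10 \left(-45 + H\right)}$ ($Z{\left(H,f \right)} = \frac{H}{f} + \frac{117}{20 \frac{H - 45}{f + f}} = \frac{H}{f} + \frac{117}{20 \frac{-45 + H}{2 f}} = \frac{H}{f} + \frac{117 \frac{2 f}{-45 + H}}{20} = \frac{H}{f} + \frac{117 f}{10 \left(-45 + H\right)}$)
$Z{\left(33,168 \right)} - -6554 = \frac{33^{2} - 1485 + \frac{117 \cdot 168^{2}}{10}}{168 \left(-45 + 33\right)} - -6554 = \frac{1089 - 1485 + \frac{117}{10} \cdot 28224}{168 \left(-12\right)} + 6554 = \frac{1}{168} \left(- \frac{1}{12}\right) \left(1089 - 1485 + \frac{1651104}{5}\right) + 6554 = \frac{1}{168} \left(- \frac{1}{12}\right) \frac{1649124}{5} + 6554 = - \frac{45809}{280} + 6554 = \frac{1789311}{280}$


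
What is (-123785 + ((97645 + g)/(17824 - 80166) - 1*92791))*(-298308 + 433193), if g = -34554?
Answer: -260170891305065/8906 ≈ -2.9213e+10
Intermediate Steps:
(-123785 + ((97645 + g)/(17824 - 80166) - 1*92791))*(-298308 + 433193) = (-123785 + ((97645 - 34554)/(17824 - 80166) - 1*92791))*(-298308 + 433193) = (-123785 + (63091/(-62342) - 92791))*134885 = (-123785 + (63091*(-1/62342) - 92791))*134885 = (-123785 + (-9013/8906 - 92791))*134885 = (-123785 - 826405659/8906)*134885 = -1928834869/8906*134885 = -260170891305065/8906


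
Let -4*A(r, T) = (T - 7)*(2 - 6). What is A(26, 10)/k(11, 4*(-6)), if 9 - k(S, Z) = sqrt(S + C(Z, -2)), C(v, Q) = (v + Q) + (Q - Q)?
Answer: 9/32 + I*sqrt(15)/32 ≈ 0.28125 + 0.12103*I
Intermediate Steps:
C(v, Q) = Q + v (C(v, Q) = (Q + v) + 0 = Q + v)
k(S, Z) = 9 - sqrt(-2 + S + Z) (k(S, Z) = 9 - sqrt(S + (-2 + Z)) = 9 - sqrt(-2 + S + Z))
A(r, T) = -7 + T (A(r, T) = -(T - 7)*(2 - 6)/4 = -(-7 + T)*(-4)/4 = -(28 - 4*T)/4 = -7 + T)
A(26, 10)/k(11, 4*(-6)) = (-7 + 10)/(9 - sqrt(-2 + 11 + 4*(-6))) = 3/(9 - sqrt(-2 + 11 - 24)) = 3/(9 - sqrt(-15)) = 3/(9 - I*sqrt(15))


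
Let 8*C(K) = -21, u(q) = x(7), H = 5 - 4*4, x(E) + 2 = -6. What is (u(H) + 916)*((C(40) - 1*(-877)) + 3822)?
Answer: 8528617/2 ≈ 4.2643e+6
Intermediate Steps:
x(E) = -8 (x(E) = -2 - 6 = -8)
H = -11 (H = 5 - 16 = -11)
u(q) = -8
C(K) = -21/8 (C(K) = (⅛)*(-21) = -21/8)
(u(H) + 916)*((C(40) - 1*(-877)) + 3822) = (-8 + 916)*((-21/8 - 1*(-877)) + 3822) = 908*((-21/8 + 877) + 3822) = 908*(6995/8 + 3822) = 908*(37571/8) = 8528617/2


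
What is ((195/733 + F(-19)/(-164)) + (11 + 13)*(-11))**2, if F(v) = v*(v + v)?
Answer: 259745021192449/3612731236 ≈ 71897.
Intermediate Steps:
F(v) = 2*v**2 (F(v) = v*(2*v) = 2*v**2)
((195/733 + F(-19)/(-164)) + (11 + 13)*(-11))**2 = ((195/733 + (2*(-19)**2)/(-164)) + (11 + 13)*(-11))**2 = ((195*(1/733) + (2*361)*(-1/164)) + 24*(-11))**2 = ((195/733 + 722*(-1/164)) - 264)**2 = ((195/733 - 361/82) - 264)**2 = (-248623/60106 - 264)**2 = (-16116607/60106)**2 = 259745021192449/3612731236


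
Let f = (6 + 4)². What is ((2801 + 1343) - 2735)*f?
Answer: 140900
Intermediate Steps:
f = 100 (f = 10² = 100)
((2801 + 1343) - 2735)*f = ((2801 + 1343) - 2735)*100 = (4144 - 2735)*100 = 1409*100 = 140900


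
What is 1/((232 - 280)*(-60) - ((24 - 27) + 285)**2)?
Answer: -1/76644 ≈ -1.3047e-5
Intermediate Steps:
1/((232 - 280)*(-60) - ((24 - 27) + 285)**2) = 1/(-48*(-60) - (-3 + 285)**2) = 1/(2880 - 1*282**2) = 1/(2880 - 1*79524) = 1/(2880 - 79524) = 1/(-76644) = -1/76644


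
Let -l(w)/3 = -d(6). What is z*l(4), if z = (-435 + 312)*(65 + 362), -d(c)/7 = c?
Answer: 6617646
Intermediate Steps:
d(c) = -7*c
l(w) = -126 (l(w) = -(-3)*(-7*6) = -(-3)*(-42) = -3*42 = -126)
z = -52521 (z = -123*427 = -52521)
z*l(4) = -52521*(-126) = 6617646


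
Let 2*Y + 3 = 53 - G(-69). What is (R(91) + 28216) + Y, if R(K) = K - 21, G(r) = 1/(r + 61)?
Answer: 452977/16 ≈ 28311.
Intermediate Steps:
G(r) = 1/(61 + r)
R(K) = -21 + K
Y = 401/16 (Y = -3/2 + (53 - 1/(61 - 69))/2 = -3/2 + (53 - 1/(-8))/2 = -3/2 + (53 - 1*(-1/8))/2 = -3/2 + (53 + 1/8)/2 = -3/2 + (1/2)*(425/8) = -3/2 + 425/16 = 401/16 ≈ 25.063)
(R(91) + 28216) + Y = ((-21 + 91) + 28216) + 401/16 = (70 + 28216) + 401/16 = 28286 + 401/16 = 452977/16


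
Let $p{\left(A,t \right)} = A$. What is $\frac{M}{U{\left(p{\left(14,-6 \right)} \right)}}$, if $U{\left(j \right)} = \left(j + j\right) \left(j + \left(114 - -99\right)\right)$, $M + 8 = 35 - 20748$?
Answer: $- \frac{20721}{6356} \approx -3.2601$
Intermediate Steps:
$M = -20721$ ($M = -8 + \left(35 - 20748\right) = -8 - 20713 = -20721$)
$U{\left(j \right)} = 2 j \left(213 + j\right)$ ($U{\left(j \right)} = 2 j \left(j + \left(114 + 99\right)\right) = 2 j \left(j + 213\right) = 2 j \left(213 + j\right)$)
$\frac{M}{U{\left(p{\left(14,-6 \right)} \right)}} = - \frac{20721}{2 \cdot 14 \left(213 + 14\right)} = - \frac{20721}{2 \cdot 14 \cdot 227} = - \frac{20721}{6356}$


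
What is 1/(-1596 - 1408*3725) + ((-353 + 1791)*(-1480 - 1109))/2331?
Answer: -13886598761377/8694552300 ≈ -1597.2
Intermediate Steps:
1/(-1596 - 1408*3725) + ((-353 + 1791)*(-1480 - 1109))/2331 = (1/3725)/(-3004) + (1438*(-2589))*(1/2331) = -1/3004*1/3725 - 3722982*1/2331 = -1/11189900 - 1240994/777 = -13886598761377/8694552300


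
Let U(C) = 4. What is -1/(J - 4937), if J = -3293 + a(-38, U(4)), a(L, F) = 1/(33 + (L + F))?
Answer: 1/8231 ≈ 0.00012149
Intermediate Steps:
a(L, F) = 1/(33 + F + L) (a(L, F) = 1/(33 + (F + L)) = 1/(33 + F + L))
J = -3294 (J = -3293 + 1/(33 + 4 - 38) = -3293 + 1/(-1) = -3293 - 1 = -3294)
-1/(J - 4937) = -1/(-3294 - 4937) = -1/(-8231) = -1*(-1/8231) = 1/8231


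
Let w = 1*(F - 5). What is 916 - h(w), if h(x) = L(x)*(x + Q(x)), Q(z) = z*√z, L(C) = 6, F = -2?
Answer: 958 + 42*I*√7 ≈ 958.0 + 111.12*I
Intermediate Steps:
Q(z) = z^(3/2)
w = -7 (w = 1*(-2 - 5) = 1*(-7) = -7)
h(x) = 6*x + 6*x^(3/2) (h(x) = 6*(x + x^(3/2)) = 6*x + 6*x^(3/2))
916 - h(w) = 916 - (6*(-7) + 6*(-7)^(3/2)) = 916 - (-42 + 6*(-7*I*√7)) = 916 - (-42 - 42*I*√7) = 916 + (42 + 42*I*√7) = 958 + 42*I*√7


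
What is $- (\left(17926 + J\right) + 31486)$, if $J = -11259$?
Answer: $-38153$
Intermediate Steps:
$- (\left(17926 + J\right) + 31486) = - (\left(17926 - 11259\right) + 31486) = - (6667 + 31486) = \left(-1\right) 38153 = -38153$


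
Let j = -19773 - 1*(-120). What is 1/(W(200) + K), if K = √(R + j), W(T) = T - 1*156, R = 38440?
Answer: -44/16851 + √18787/16851 ≈ 0.0055229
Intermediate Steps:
j = -19653 (j = -19773 + 120 = -19653)
W(T) = -156 + T (W(T) = T - 156 = -156 + T)
K = √18787 (K = √(38440 - 19653) = √18787 ≈ 137.07)
1/(W(200) + K) = 1/((-156 + 200) + √18787) = 1/(44 + √18787)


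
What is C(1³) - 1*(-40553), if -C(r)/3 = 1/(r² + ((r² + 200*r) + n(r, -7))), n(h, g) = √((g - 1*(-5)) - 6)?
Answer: 275841405/6802 + I*√2/6802 ≈ 40553.0 + 0.00020791*I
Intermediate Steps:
n(h, g) = √(-1 + g) (n(h, g) = √((g + 5) - 6) = √((5 + g) - 6) = √(-1 + g))
C(r) = -3/(2*r² + 200*r + 2*I*√2) (C(r) = -3/(r² + ((r² + 200*r) + √(-1 - 7))) = -3/(r² + ((r² + 200*r) + √(-8))) = -3/(r² + ((r² + 200*r) + 2*I*√2)) = -3/(r² + (r² + 200*r + 2*I*√2)) = -3/(2*r² + 200*r + 2*I*√2))
C(1³) - 1*(-40553) = -3/(2*(1³)² + 200*1³ + 2*I*√2) - 1*(-40553) = -3/(2*1² + 200*1 + 2*I*√2) + 40553 = -3/(2*1 + 200 + 2*I*√2) + 40553 = -3/(2 + 200 + 2*I*√2) + 40553 = -3/(202 + 2*I*√2) + 40553 = 40553 - 3/(202 + 2*I*√2)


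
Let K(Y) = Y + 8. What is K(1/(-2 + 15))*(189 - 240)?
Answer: -5355/13 ≈ -411.92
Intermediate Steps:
K(Y) = 8 + Y
K(1/(-2 + 15))*(189 - 240) = (8 + 1/(-2 + 15))*(189 - 240) = (8 + 1/13)*(-51) = (105/13)*(-51) = -5355/13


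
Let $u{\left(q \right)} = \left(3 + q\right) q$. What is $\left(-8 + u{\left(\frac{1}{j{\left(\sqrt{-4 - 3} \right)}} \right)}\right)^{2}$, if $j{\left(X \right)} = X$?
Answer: $\frac{3186}{49} + \frac{342 i \sqrt{7}}{49} \approx 65.02 + 18.466 i$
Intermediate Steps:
$u{\left(q \right)} = q \left(3 + q\right)$
$\left(-8 + u{\left(\frac{1}{j{\left(\sqrt{-4 - 3} \right)}} \right)}\right)^{2} = \left(-8 + \frac{3 + \frac{1}{\sqrt{-4 - 3}}}{\sqrt{-4 - 3}}\right)^{2} = \left(-8 + \frac{3 + \frac{1}{\sqrt{-7}}}{\sqrt{-7}}\right)^{2} = \left(-8 + \frac{3 + \frac{1}{i \sqrt{7}}}{i \sqrt{7}}\right)^{2} = \left(-8 + - \frac{i \sqrt{7}}{7} \left(3 - \frac{i \sqrt{7}}{7}\right)\right)^{2} = \left(-8 - \frac{i \sqrt{7} \left(3 - \frac{i \sqrt{7}}{7}\right)}{7}\right)^{2}$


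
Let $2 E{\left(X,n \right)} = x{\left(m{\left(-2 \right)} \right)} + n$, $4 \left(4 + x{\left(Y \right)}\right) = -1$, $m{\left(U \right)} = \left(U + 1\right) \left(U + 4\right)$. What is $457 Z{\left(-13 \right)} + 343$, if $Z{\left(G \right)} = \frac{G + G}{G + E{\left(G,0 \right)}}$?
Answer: $\frac{136559}{121} \approx 1128.6$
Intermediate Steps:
$m{\left(U \right)} = \left(1 + U\right) \left(4 + U\right)$
$x{\left(Y \right)} = - \frac{17}{4}$ ($x{\left(Y \right)} = -4 + \frac{1}{4} \left(-1\right) = -4 - \frac{1}{4} = - \frac{17}{4}$)
$E{\left(X,n \right)} = - \frac{17}{8} + \frac{n}{2}$ ($E{\left(X,n \right)} = \frac{- \frac{17}{4} + n}{2} = - \frac{17}{8} + \frac{n}{2}$)
$Z{\left(G \right)} = \frac{2 G}{- \frac{17}{8} + G}$ ($Z{\left(G \right)} = \frac{G + G}{G + \left(- \frac{17}{8} + \frac{1}{2} \cdot 0\right)} = \frac{2 G}{G + \left(- \frac{17}{8} + 0\right)} = \frac{2 G}{G - \frac{17}{8}} = \frac{2 G}{- \frac{17}{8} + G}$)
$457 Z{\left(-13 \right)} + 343 = 457 \cdot 16 \left(-13\right) \frac{1}{-17 + 8 \left(-13\right)} + 343 = 457 \cdot 16 \left(-13\right) \frac{1}{-17 - 104} + 343 = 457 \cdot 16 \left(-13\right) \frac{1}{-121} + 343 = 457 \cdot 16 \left(-13\right) \left(- \frac{1}{121}\right) + 343 = 457 \cdot \frac{208}{121} + 343 = \frac{95056}{121} + 343 = \frac{136559}{121}$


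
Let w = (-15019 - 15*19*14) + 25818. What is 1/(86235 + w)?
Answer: 1/93044 ≈ 1.0748e-5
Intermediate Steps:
w = 6809 (w = (-15019 - 285*14) + 25818 = (-15019 - 3990) + 25818 = -19009 + 25818 = 6809)
1/(86235 + w) = 1/(86235 + 6809) = 1/93044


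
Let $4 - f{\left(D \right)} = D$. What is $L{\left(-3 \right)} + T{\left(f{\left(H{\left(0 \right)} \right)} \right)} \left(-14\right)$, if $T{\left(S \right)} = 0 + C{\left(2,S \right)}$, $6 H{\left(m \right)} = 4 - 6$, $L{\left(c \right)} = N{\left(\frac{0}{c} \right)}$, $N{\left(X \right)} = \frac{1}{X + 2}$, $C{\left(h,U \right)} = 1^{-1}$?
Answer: $- \frac{27}{2} \approx -13.5$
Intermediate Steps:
$C{\left(h,U \right)} = 1$
$N{\left(X \right)} = \frac{1}{2 + X}$
$L{\left(c \right)} = \frac{1}{2}$ ($L{\left(c \right)} = \frac{1}{2 + \frac{0}{c}} = \frac{1}{2 + 0} = \frac{1}{2}$)
$H{\left(m \right)} = - \frac{1}{3}$ ($H{\left(m \right)} = \frac{4 - 6}{6} = \frac{1}{6} \left(-2\right) = - \frac{1}{3}$)
$f{\left(D \right)} = 4 - D$
$T{\left(S \right)} = 1$ ($T{\left(S \right)} = 0 + 1 = 1$)
$L{\left(-3 \right)} + T{\left(f{\left(H{\left(0 \right)} \right)} \right)} \left(-14\right) = \frac{1}{2} + 1 \left(-14\right) = \frac{1}{2} - 14 = - \frac{27}{2}$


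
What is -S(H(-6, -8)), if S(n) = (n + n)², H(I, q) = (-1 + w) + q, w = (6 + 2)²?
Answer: -12100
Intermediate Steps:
w = 64 (w = 8² = 64)
H(I, q) = 63 + q (H(I, q) = (-1 + 64) + q = 63 + q)
S(n) = 4*n² (S(n) = (2*n)² = 4*n²)
-S(H(-6, -8)) = -4*(63 - 8)² = -4*55² = -4*3025 = -1*12100 = -12100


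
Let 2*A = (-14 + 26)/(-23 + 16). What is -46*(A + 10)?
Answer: -2944/7 ≈ -420.57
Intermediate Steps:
A = -6/7 (A = ((-14 + 26)/(-23 + 16))/2 = (12/(-7))/2 = (12*(-⅐))/2 = (½)*(-12/7) = -6/7 ≈ -0.85714)
-46*(A + 10) = -46*(-6/7 + 10) = -46*64/7 = -2944/7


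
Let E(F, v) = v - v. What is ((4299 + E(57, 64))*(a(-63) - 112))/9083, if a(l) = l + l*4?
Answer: -1835673/9083 ≈ -202.10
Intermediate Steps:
E(F, v) = 0
a(l) = 5*l (a(l) = l + 4*l = 5*l)
((4299 + E(57, 64))*(a(-63) - 112))/9083 = ((4299 + 0)*(5*(-63) - 112))/9083 = (4299*(-315 - 112))*(1/9083) = (4299*(-427))*(1/9083) = -1835673*1/9083 = -1835673/9083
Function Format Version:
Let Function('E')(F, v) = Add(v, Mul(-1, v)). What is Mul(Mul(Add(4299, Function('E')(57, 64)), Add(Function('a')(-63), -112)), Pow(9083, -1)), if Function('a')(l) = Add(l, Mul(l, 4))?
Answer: Rational(-1835673, 9083) ≈ -202.10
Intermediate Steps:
Function('E')(F, v) = 0
Function('a')(l) = Mul(5, l) (Function('a')(l) = Add(l, Mul(4, l)) = Mul(5, l))
Mul(Mul(Add(4299, Function('E')(57, 64)), Add(Function('a')(-63), -112)), Pow(9083, -1)) = Mul(Mul(Add(4299, 0), Add(Mul(5, -63), -112)), Pow(9083, -1)) = Mul(Mul(4299, Add(-315, -112)), Rational(1, 9083)) = Mul(Mul(4299, -427), Rational(1, 9083)) = Mul(-1835673, Rational(1, 9083)) = Rational(-1835673, 9083)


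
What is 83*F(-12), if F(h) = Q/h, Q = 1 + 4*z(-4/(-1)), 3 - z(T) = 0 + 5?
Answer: 581/12 ≈ 48.417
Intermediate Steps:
z(T) = -2 (z(T) = 3 - (0 + 5) = 3 - 1*5 = 3 - 5 = -2)
Q = -7 (Q = 1 + 4*(-2) = 1 - 8 = -7)
F(h) = -7/h
83*F(-12) = 83*(-7/(-12)) = 83*(-7*(-1/12)) = 83*(7/12) = 581/12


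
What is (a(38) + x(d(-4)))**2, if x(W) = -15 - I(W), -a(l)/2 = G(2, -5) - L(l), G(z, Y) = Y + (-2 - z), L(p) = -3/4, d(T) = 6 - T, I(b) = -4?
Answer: 121/4 ≈ 30.250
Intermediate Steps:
L(p) = -3/4 (L(p) = -3*1/4 = -3/4)
G(z, Y) = -2 + Y - z
a(l) = 33/2 (a(l) = -2*((-2 - 5 - 1*2) - 1*(-3/4)) = -2*((-2 - 5 - 2) + 3/4) = -2*(-9 + 3/4) = -2*(-33/4) = 33/2)
x(W) = -11 (x(W) = -15 - 1*(-4) = -15 + 4 = -11)
(a(38) + x(d(-4)))**2 = (33/2 - 11)**2 = (11/2)**2 = 121/4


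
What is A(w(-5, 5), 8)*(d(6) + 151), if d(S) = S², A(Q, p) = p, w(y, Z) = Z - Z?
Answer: 1496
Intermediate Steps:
w(y, Z) = 0
A(w(-5, 5), 8)*(d(6) + 151) = 8*(6² + 151) = 8*(36 + 151) = 8*187 = 1496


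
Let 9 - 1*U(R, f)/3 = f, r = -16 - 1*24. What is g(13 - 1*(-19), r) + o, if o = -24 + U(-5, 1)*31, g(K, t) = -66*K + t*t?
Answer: 208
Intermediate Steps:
r = -40 (r = -16 - 24 = -40)
U(R, f) = 27 - 3*f
g(K, t) = t**2 - 66*K (g(K, t) = -66*K + t**2 = t**2 - 66*K)
o = 720 (o = -24 + (27 - 3*1)*31 = -24 + (27 - 3)*31 = -24 + 24*31 = -24 + 744 = 720)
g(13 - 1*(-19), r) + o = ((-40)**2 - 66*(13 - 1*(-19))) + 720 = (1600 - 66*(13 + 19)) + 720 = (1600 - 66*32) + 720 = (1600 - 2112) + 720 = -512 + 720 = 208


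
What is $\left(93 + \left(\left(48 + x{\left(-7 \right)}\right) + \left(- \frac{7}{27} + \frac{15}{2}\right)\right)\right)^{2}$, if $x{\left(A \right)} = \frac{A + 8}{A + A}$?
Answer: $\frac{784224016}{35721} \approx 21954.0$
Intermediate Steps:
$x{\left(A \right)} = \frac{8 + A}{2 A}$
$\left(93 + \left(\left(48 + x{\left(-7 \right)}\right) + \left(- \frac{7}{27} + \frac{15}{2}\right)\right)\right)^{2} = \left(93 + \left(\left(48 + \frac{8 - 7}{2 \left(-7\right)}\right) + \left(- \frac{7}{27} + \frac{15}{2}\right)\right)\right)^{2} = \left(93 + \left(\left(48 + \frac{1}{2} \left(- \frac{1}{7}\right) 1\right) + \left(\left(-7\right) \frac{1}{27} + 15 \cdot \frac{1}{2}\right)\right)\right)^{2} = \left(93 + \left(\left(48 - \frac{1}{14}\right) + \left(- \frac{7}{27} + \frac{15}{2}\right)\right)\right)^{2} = \left(93 + \left(\frac{671}{14} + \frac{391}{54}\right)\right)^{2} = \left(93 + \frac{10427}{189}\right)^{2} = \left(\frac{28004}{189}\right)^{2} = \frac{784224016}{35721}$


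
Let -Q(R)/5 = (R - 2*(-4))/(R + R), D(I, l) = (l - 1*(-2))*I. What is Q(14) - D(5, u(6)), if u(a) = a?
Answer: -615/14 ≈ -43.929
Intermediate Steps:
D(I, l) = I*(2 + l) (D(I, l) = (l + 2)*I = (2 + l)*I = I*(2 + l))
Q(R) = -5*(8 + R)/(2*R) (Q(R) = -5*(R - 2*(-4))/(R + R) = -5*(R + 8)/(2*R) = -5*(8 + R)*1/(2*R) = -5*(8 + R)/(2*R))
Q(14) - D(5, u(6)) = (-5/2 - 20/14) - 5*(2 + 6) = (-5/2 - 20*1/14) - 5*8 = (-5/2 - 10/7) - 1*40 = -55/14 - 40 = -615/14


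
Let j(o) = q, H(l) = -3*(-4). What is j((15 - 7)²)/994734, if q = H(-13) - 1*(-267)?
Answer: 31/110526 ≈ 0.00028048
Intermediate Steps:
H(l) = 12
q = 279 (q = 12 - 1*(-267) = 12 + 267 = 279)
j(o) = 279
j((15 - 7)²)/994734 = 279/994734 = 279*(1/994734) = 31/110526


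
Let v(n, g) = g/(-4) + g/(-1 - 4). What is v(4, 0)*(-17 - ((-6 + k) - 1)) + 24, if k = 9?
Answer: 24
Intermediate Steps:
v(n, g) = -9*g/20 (v(n, g) = g*(-1/4) + g/(-5) = -g/4 + g*(-1/5) = -g/4 - g/5 = -9*g/20)
v(4, 0)*(-17 - ((-6 + k) - 1)) + 24 = (-9/20*0)*(-17 - ((-6 + 9) - 1)) + 24 = 0*(-17 - (3 - 1)) + 24 = 0*(-17 - 1*2) + 24 = 0*(-17 - 2) + 24 = 0*(-19) + 24 = 0 + 24 = 24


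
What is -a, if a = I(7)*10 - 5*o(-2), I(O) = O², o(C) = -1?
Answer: -495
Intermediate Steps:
a = 495 (a = 7²*10 - 5*(-1) = 49*10 + 5 = 490 + 5 = 495)
-a = -1*495 = -495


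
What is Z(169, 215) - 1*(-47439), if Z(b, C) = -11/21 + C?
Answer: 1000723/21 ≈ 47654.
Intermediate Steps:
Z(b, C) = -11/21 + C (Z(b, C) = -11*1/21 + C = -11/21 + C)
Z(169, 215) - 1*(-47439) = (-11/21 + 215) - 1*(-47439) = 4504/21 + 47439 = 1000723/21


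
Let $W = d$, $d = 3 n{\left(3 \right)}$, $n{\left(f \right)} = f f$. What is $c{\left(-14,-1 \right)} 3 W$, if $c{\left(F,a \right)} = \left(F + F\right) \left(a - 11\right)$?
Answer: $27216$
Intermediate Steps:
$n{\left(f \right)} = f^{2}$
$c{\left(F,a \right)} = 2 F \left(-11 + a\right)$
$d = 27$ ($d = 3 \cdot 3^{2} = 3 \cdot 9 = 27$)
$W = 27$
$c{\left(-14,-1 \right)} 3 W = 2 \left(-14\right) \left(-11 - 1\right) 3 \cdot 27 = 2 \left(-14\right) \left(-12\right) 3 \cdot 27 = 336 \cdot 3 \cdot 27 = 1008 \cdot 27 = 27216$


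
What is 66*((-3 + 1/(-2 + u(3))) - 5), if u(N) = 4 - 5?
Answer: -550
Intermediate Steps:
u(N) = -1
66*((-3 + 1/(-2 + u(3))) - 5) = 66*((-3 + 1/(-2 - 1)) - 5) = 66*((-3 + 1/(-3)) - 5) = 66*((-3 - ⅓) - 5) = 66*(-10/3 - 5) = 66*(-25/3) = -550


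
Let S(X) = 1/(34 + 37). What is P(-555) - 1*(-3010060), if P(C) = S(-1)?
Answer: 213714261/71 ≈ 3.0101e+6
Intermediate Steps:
S(X) = 1/71
P(C) = 1/71
P(-555) - 1*(-3010060) = 1/71 - 1*(-3010060) = 1/71 + 3010060 = 213714261/71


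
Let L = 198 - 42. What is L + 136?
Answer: 292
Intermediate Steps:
L = 156
L + 136 = 156 + 136 = 292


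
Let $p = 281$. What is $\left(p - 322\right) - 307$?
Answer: $-348$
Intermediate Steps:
$\left(p - 322\right) - 307 = \left(281 - 322\right) - 307 = -41 - 307 = -348$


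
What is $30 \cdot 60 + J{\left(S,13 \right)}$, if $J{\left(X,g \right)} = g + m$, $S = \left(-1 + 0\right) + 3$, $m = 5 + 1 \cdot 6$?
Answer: $1824$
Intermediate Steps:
$m = 11$ ($m = 5 + 6 = 11$)
$S = 2$ ($S = -1 + 3 = 2$)
$J{\left(X,g \right)} = 11 + g$ ($J{\left(X,g \right)} = g + 11 = 11 + g$)
$30 \cdot 60 + J{\left(S,13 \right)} = 30 \cdot 60 + \left(11 + 13\right) = 1800 + 24 = 1824$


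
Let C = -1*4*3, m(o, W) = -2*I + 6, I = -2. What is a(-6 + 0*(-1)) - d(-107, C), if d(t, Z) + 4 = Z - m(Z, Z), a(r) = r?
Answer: 20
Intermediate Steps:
m(o, W) = 10 (m(o, W) = -2*(-2) + 6 = 4 + 6 = 10)
C = -12 (C = -4*3 = -12)
d(t, Z) = -14 + Z (d(t, Z) = -4 + (Z - 1*10) = -4 + (Z - 10) = -4 + (-10 + Z) = -14 + Z)
a(-6 + 0*(-1)) - d(-107, C) = (-6 + 0*(-1)) - (-14 - 12) = (-6 + 0) - 1*(-26) = -6 + 26 = 20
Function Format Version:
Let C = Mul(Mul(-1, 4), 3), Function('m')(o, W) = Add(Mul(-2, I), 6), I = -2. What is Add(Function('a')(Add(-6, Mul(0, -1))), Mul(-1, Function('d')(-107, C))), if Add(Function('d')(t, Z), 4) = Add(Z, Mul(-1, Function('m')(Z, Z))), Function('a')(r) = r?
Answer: 20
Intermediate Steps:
Function('m')(o, W) = 10 (Function('m')(o, W) = Add(Mul(-2, -2), 6) = Add(4, 6) = 10)
C = -12 (C = Mul(-4, 3) = -12)
Function('d')(t, Z) = Add(-14, Z) (Function('d')(t, Z) = Add(-4, Add(Z, Mul(-1, 10))) = Add(-4, Add(Z, -10)) = Add(-4, Add(-10, Z)) = Add(-14, Z))
Add(Function('a')(Add(-6, Mul(0, -1))), Mul(-1, Function('d')(-107, C))) = Add(Add(-6, Mul(0, -1)), Mul(-1, Add(-14, -12))) = Add(Add(-6, 0), Mul(-1, -26)) = Add(-6, 26) = 20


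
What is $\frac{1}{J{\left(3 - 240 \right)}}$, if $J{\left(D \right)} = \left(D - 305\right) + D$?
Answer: $- \frac{1}{779} \approx -0.0012837$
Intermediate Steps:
$J{\left(D \right)} = -305 + 2 D$ ($J{\left(D \right)} = \left(-305 + D\right) + D = -305 + 2 D$)
$\frac{1}{J{\left(3 - 240 \right)}} = \frac{1}{-305 + 2 \left(3 - 240\right)} = \frac{1}{-305 + 2 \left(-237\right)} = \frac{1}{-305 - 474} = \frac{1}{-779} = - \frac{1}{779}$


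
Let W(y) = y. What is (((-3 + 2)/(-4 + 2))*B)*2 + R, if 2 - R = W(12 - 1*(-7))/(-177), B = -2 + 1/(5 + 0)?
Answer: 272/885 ≈ 0.30734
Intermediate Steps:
B = -9/5 (B = -2 + 1/5 = -9/5 ≈ -1.8000)
R = 373/177 (R = 2 - (12 - 1*(-7))/(-177) = 2 - (12 + 7)*(-1)/177 = 2 - 19*(-1)/177 = 2 - 1*(-19/177) = 2 + 19/177 = 373/177 ≈ 2.1073)
(((-3 + 2)/(-4 + 2))*B)*2 + R = (((-3 + 2)/(-4 + 2))*(-9/5))*2 + 373/177 = (-1/(-2)*(-9/5))*2 + 373/177 = (-1*(-1/2)*(-9/5))*2 + 373/177 = ((1/2)*(-9/5))*2 + 373/177 = -9/10*2 + 373/177 = -9/5 + 373/177 = 272/885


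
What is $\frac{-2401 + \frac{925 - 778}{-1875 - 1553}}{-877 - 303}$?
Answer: $\frac{1646155}{809008} \approx 2.0348$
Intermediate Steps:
$\frac{-2401 + \frac{925 - 778}{-1875 - 1553}}{-877 - 303} = \frac{-2401 + \frac{147}{-3428}}{-1180} = \left(-2401 + 147 \left(- \frac{1}{3428}\right)\right) \left(- \frac{1}{1180}\right) = \left(-2401 - \frac{147}{3428}\right) \left(- \frac{1}{1180}\right) = \left(- \frac{8230775}{3428}\right) \left(- \frac{1}{1180}\right) = \frac{1646155}{809008}$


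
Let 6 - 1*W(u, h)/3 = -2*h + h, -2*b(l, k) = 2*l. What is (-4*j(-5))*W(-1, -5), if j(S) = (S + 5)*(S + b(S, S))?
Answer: 0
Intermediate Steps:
b(l, k) = -l
j(S) = 0 (j(S) = (S + 5)*(S - S) = (5 + S)*0 = 0)
W(u, h) = 18 + 3*h (W(u, h) = 18 - 3*(-2*h + h) = 18 - (-3)*h = 18 + 3*h)
(-4*j(-5))*W(-1, -5) = (-4*0)*(18 + 3*(-5)) = 0*(18 - 15) = 0*3 = 0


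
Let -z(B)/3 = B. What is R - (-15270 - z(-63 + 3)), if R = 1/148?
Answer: 2286601/148 ≈ 15450.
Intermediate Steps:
z(B) = -3*B
R = 1/148 ≈ 0.0067568
R - (-15270 - z(-63 + 3)) = 1/148 - (-15270 - (-3)*(-63 + 3)) = 1/148 - (-15270 - (-3)*(-60)) = 1/148 - (-15270 - 1*180) = 1/148 - (-15270 - 180) = 1/148 - 1*(-15450) = 1/148 + 15450 = 2286601/148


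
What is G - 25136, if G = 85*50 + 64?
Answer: -20822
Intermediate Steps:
G = 4314 (G = 4250 + 64 = 4314)
G - 25136 = 4314 - 25136 = -20822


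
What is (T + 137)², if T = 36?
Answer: 29929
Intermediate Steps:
(T + 137)² = (36 + 137)² = 173² = 29929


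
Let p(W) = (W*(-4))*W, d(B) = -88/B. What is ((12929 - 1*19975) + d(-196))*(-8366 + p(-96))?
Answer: 15614843360/49 ≈ 3.1867e+8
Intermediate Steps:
p(W) = -4*W² (p(W) = (-4*W)*W = -4*W²)
((12929 - 1*19975) + d(-196))*(-8366 + p(-96)) = ((12929 - 1*19975) - 88/(-196))*(-8366 - 4*(-96)²) = ((12929 - 19975) - 88*(-1/196))*(-8366 - 4*9216) = (-7046 + 22/49)*(-8366 - 36864) = -345232/49*(-45230) = 15614843360/49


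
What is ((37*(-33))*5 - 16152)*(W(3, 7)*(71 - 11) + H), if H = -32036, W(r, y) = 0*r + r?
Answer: 709018992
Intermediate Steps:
W(r, y) = r (W(r, y) = 0 + r = r)
((37*(-33))*5 - 16152)*(W(3, 7)*(71 - 11) + H) = ((37*(-33))*5 - 16152)*(3*(71 - 11) - 32036) = (-1221*5 - 16152)*(3*60 - 32036) = (-6105 - 16152)*(180 - 32036) = -22257*(-31856) = 709018992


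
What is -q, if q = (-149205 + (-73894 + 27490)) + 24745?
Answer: 170864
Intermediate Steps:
q = -170864 (q = (-149205 - 46404) + 24745 = -195609 + 24745 = -170864)
-q = -1*(-170864) = 170864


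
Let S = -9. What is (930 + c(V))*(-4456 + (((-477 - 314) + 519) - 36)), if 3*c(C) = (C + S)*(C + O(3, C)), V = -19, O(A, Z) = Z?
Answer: -6120152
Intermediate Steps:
c(C) = 2*C*(-9 + C)/3 (c(C) = ((C - 9)*(C + C))/3 = ((-9 + C)*(2*C))/3 = (2*C*(-9 + C))/3 = 2*C*(-9 + C)/3)
(930 + c(V))*(-4456 + (((-477 - 314) + 519) - 36)) = (930 + (2/3)*(-19)*(-9 - 19))*(-4456 + (((-477 - 314) + 519) - 36)) = (930 + (2/3)*(-19)*(-28))*(-4456 + ((-791 + 519) - 36)) = (930 + 1064/3)*(-4456 + (-272 - 36)) = 3854*(-4456 - 308)/3 = (3854/3)*(-4764) = -6120152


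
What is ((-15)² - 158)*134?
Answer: 8978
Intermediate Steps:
((-15)² - 158)*134 = (225 - 158)*134 = 67*134 = 8978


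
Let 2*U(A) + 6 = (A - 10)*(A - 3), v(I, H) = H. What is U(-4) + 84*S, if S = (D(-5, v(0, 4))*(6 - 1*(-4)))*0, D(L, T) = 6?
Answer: 46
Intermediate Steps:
U(A) = -3 + (-10 + A)*(-3 + A)/2 (U(A) = -3 + ((A - 10)*(A - 3))/2 = -3 + ((-10 + A)*(-3 + A))/2 = -3 + (-10 + A)*(-3 + A)/2)
S = 0 (S = (6*(6 - 1*(-4)))*0 = (6*(6 + 4))*0 = (6*10)*0 = 60*0 = 0)
U(-4) + 84*S = (12 + (1/2)*(-4)**2 - 13/2*(-4)) + 84*0 = (12 + (1/2)*16 + 26) + 0 = (12 + 8 + 26) + 0 = 46 + 0 = 46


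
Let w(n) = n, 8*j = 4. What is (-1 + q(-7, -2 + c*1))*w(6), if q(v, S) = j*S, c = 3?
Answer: -3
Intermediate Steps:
j = ½ (j = (⅛)*4 = ½ ≈ 0.50000)
q(v, S) = S/2
(-1 + q(-7, -2 + c*1))*w(6) = (-1 + (-2 + 3*1)/2)*6 = (-1 + (-2 + 3)/2)*6 = (-1 + (½)*1)*6 = (-1 + ½)*6 = -½*6 = -3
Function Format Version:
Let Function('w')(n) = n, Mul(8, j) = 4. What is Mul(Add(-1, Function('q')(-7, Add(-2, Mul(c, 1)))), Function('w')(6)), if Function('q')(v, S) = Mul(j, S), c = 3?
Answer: -3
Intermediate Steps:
j = Rational(1, 2) (j = Mul(Rational(1, 8), 4) = Rational(1, 2) ≈ 0.50000)
Function('q')(v, S) = Mul(Rational(1, 2), S)
Mul(Add(-1, Function('q')(-7, Add(-2, Mul(c, 1)))), Function('w')(6)) = Mul(Add(-1, Mul(Rational(1, 2), Add(-2, Mul(3, 1)))), 6) = Mul(Add(-1, Mul(Rational(1, 2), Add(-2, 3))), 6) = Mul(Add(-1, Mul(Rational(1, 2), 1)), 6) = Mul(Add(-1, Rational(1, 2)), 6) = Mul(Rational(-1, 2), 6) = -3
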